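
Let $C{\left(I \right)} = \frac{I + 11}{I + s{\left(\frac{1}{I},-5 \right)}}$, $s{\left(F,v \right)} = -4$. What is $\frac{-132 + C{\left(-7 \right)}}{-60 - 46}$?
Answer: $\frac{728}{583} \approx 1.2487$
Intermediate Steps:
$C{\left(I \right)} = \frac{11 + I}{-4 + I}$ ($C{\left(I \right)} = \frac{I + 11}{I - 4} = \frac{11 + I}{-4 + I}$)
$\frac{-132 + C{\left(-7 \right)}}{-60 - 46} = \frac{-132 + \frac{11 - 7}{-4 - 7}}{-60 - 46} = \frac{-132 + \frac{1}{-11} \cdot 4}{-106} = - \frac{-132 - \frac{4}{11}}{106} = \left(- \frac{1}{106}\right) \left(- \frac{1456}{11}\right) = \frac{728}{583}$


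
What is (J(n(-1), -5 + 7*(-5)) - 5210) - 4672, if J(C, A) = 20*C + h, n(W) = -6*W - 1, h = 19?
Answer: -9763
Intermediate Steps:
n(W) = -1 - 6*W
J(C, A) = 19 + 20*C (J(C, A) = 20*C + 19 = 19 + 20*C)
(J(n(-1), -5 + 7*(-5)) - 5210) - 4672 = ((19 + 20*(-1 - 6*(-1))) - 5210) - 4672 = ((19 + 20*(-1 + 6)) - 5210) - 4672 = ((19 + 20*5) - 5210) - 4672 = ((19 + 100) - 5210) - 4672 = (119 - 5210) - 4672 = -5091 - 4672 = -9763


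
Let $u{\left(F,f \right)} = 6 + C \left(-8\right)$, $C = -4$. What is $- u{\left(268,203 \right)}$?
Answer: $-38$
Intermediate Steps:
$u{\left(F,f \right)} = 38$ ($u{\left(F,f \right)} = 6 - -32 = 6 + 32 = 38$)
$- u{\left(268,203 \right)} = \left(-1\right) 38 = -38$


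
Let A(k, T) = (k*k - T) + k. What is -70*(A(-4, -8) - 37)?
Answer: 1190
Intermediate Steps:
A(k, T) = k + k**2 - T (A(k, T) = (k**2 - T) + k = k + k**2 - T)
-70*(A(-4, -8) - 37) = -70*((-4 + (-4)**2 - 1*(-8)) - 37) = -70*((-4 + 16 + 8) - 37) = -70*(20 - 37) = -70*(-17) = 1190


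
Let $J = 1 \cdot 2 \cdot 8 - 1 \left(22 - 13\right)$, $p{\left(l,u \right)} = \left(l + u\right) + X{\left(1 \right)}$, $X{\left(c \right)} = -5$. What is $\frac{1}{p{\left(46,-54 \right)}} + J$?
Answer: $\frac{90}{13} \approx 6.9231$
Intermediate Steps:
$p{\left(l,u \right)} = -5 + l + u$ ($p{\left(l,u \right)} = \left(l + u\right) - 5 = -5 + l + u$)
$J = 7$ ($J = 2 \cdot 8 - 1 \cdot 9 = 16 - 9 = 7$)
$\frac{1}{p{\left(46,-54 \right)}} + J = \frac{1}{-5 + 46 - 54} + 7 = \frac{1}{-13} + 7 = - \frac{1}{13} + 7 = \frac{90}{13}$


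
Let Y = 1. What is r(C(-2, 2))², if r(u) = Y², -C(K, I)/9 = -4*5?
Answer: 1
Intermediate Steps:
C(K, I) = 180 (C(K, I) = -(-36)*5 = -9*(-20) = 180)
r(u) = 1 (r(u) = 1² = 1)
r(C(-2, 2))² = 1² = 1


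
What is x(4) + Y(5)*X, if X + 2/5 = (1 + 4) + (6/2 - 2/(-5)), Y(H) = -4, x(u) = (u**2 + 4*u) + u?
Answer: 4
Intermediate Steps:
x(u) = u**2 + 5*u
X = 8 (X = -2/5 + ((1 + 4) + (6/2 - 2/(-5))) = -2/5 + (5 + (6*(1/2) - 2*(-1/5))) = -2/5 + (5 + (3 + 2/5)) = -2/5 + (5 + 17/5) = -2/5 + 42/5 = 8)
x(4) + Y(5)*X = 4*(5 + 4) - 4*8 = 4*9 - 32 = 36 - 32 = 4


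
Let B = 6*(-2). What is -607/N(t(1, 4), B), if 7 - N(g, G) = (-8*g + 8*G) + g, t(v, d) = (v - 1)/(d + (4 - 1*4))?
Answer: -607/103 ≈ -5.8932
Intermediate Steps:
t(v, d) = (-1 + v)/d (t(v, d) = (-1 + v)/(d + (4 - 4)) = (-1 + v)/(d + 0) = (-1 + v)/d)
B = -12
N(g, G) = 7 - 8*G + 7*g (N(g, G) = 7 - ((-8*g + 8*G) + g) = 7 - (-7*g + 8*G) = 7 + (-8*G + 7*g) = 7 - 8*G + 7*g)
-607/N(t(1, 4), B) = -607/(7 - 8*(-12) + 7*((-1 + 1)/4)) = -607/(7 + 96 + 7*((¼)*0)) = -607/(7 + 96 + 7*0) = -607/(7 + 96 + 0) = -607/103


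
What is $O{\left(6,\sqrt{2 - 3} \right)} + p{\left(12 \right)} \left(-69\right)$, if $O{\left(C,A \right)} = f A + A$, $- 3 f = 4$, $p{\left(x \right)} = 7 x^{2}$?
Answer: $-69552 - \frac{i}{3} \approx -69552.0 - 0.33333 i$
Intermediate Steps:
$f = - \frac{4}{3}$ ($f = \left(- \frac{1}{3}\right) 4 = - \frac{4}{3} \approx -1.3333$)
$O{\left(C,A \right)} = - \frac{A}{3}$ ($O{\left(C,A \right)} = - \frac{4 A}{3} + A = - \frac{A}{3}$)
$O{\left(6,\sqrt{2 - 3} \right)} + p{\left(12 \right)} \left(-69\right) = - \frac{\sqrt{2 - 3}}{3} + 7 \cdot 12^{2} \left(-69\right) = - \frac{\sqrt{-1}}{3} + 7 \cdot 144 \left(-69\right) = - \frac{i}{3} + 1008 \left(-69\right) = - \frac{i}{3} - 69552 = -69552 - \frac{i}{3}$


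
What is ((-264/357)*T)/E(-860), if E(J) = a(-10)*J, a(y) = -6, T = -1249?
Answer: 13739/76755 ≈ 0.17900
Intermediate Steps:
E(J) = -6*J
((-264/357)*T)/E(-860) = (-264/357*(-1249))/((-6*(-860))) = (-264*1/357*(-1249))/5160 = -88/119*(-1249)*(1/5160) = (109912/119)*(1/5160) = 13739/76755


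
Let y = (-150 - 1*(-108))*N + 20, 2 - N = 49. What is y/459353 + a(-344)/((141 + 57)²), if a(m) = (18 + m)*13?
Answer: -934282619/9004237506 ≈ -0.10376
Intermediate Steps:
a(m) = 234 + 13*m
N = -47 (N = 2 - 1*49 = 2 - 49 = -47)
y = 1994 (y = (-150 - 1*(-108))*(-47) + 20 = (-150 + 108)*(-47) + 20 = -42*(-47) + 20 = 1974 + 20 = 1994)
y/459353 + a(-344)/((141 + 57)²) = 1994/459353 + (234 + 13*(-344))/((141 + 57)²) = 1994*(1/459353) + (234 - 4472)/(198²) = 1994/459353 - 4238/39204 = 1994/459353 - 4238*1/39204 = 1994/459353 - 2119/19602 = -934282619/9004237506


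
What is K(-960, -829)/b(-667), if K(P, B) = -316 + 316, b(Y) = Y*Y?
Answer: 0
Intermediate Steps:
b(Y) = Y**2
K(P, B) = 0
K(-960, -829)/b(-667) = 0/((-667)**2) = 0/444889 = 0*(1/444889) = 0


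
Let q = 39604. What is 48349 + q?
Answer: 87953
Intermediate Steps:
48349 + q = 48349 + 39604 = 87953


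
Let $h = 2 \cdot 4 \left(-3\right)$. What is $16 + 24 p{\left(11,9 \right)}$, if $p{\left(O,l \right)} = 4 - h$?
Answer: $688$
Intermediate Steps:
$h = -24$ ($h = 8 \left(-3\right) = -24$)
$p{\left(O,l \right)} = 28$ ($p{\left(O,l \right)} = 4 - -24 = 4 + 24 = 28$)
$16 + 24 p{\left(11,9 \right)} = 16 + 24 \cdot 28 = 16 + 672 = 688$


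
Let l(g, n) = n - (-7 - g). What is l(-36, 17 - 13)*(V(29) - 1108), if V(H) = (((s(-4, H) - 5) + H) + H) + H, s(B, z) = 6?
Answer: 25500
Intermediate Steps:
l(g, n) = 7 + g + n (l(g, n) = n + (7 + g) = 7 + g + n)
V(H) = 1 + 3*H (V(H) = (((6 - 5) + H) + H) + H = ((1 + H) + H) + H = (1 + 2*H) + H = 1 + 3*H)
l(-36, 17 - 13)*(V(29) - 1108) = (7 - 36 + (17 - 13))*((1 + 3*29) - 1108) = (7 - 36 + 4)*((1 + 87) - 1108) = -25*(88 - 1108) = -25*(-1020) = 25500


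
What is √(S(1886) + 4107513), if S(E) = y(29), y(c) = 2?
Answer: √4107515 ≈ 2026.7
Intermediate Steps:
S(E) = 2
√(S(1886) + 4107513) = √(2 + 4107513) = √4107515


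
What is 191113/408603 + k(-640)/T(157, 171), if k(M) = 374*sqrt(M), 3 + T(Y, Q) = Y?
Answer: 14701/31431 + 136*I*sqrt(10)/7 ≈ 0.46772 + 61.439*I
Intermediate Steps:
T(Y, Q) = -3 + Y
191113/408603 + k(-640)/T(157, 171) = 191113/408603 + (374*sqrt(-640))/(-3 + 157) = 191113*(1/408603) + (374*(8*I*sqrt(10)))/154 = 14701/31431 + (2992*I*sqrt(10))*(1/154) = 14701/31431 + 136*I*sqrt(10)/7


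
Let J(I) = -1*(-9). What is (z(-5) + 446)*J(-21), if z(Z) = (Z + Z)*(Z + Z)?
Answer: 4914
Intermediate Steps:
J(I) = 9
z(Z) = 4*Z**2 (z(Z) = (2*Z)*(2*Z) = 4*Z**2)
(z(-5) + 446)*J(-21) = (4*(-5)**2 + 446)*9 = (4*25 + 446)*9 = (100 + 446)*9 = 546*9 = 4914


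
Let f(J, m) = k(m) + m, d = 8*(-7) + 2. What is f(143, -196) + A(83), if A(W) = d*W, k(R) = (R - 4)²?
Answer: 35322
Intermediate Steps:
k(R) = (-4 + R)²
d = -54 (d = -56 + 2 = -54)
A(W) = -54*W
f(J, m) = m + (-4 + m)² (f(J, m) = (-4 + m)² + m = m + (-4 + m)²)
f(143, -196) + A(83) = (-196 + (-4 - 196)²) - 54*83 = (-196 + (-200)²) - 4482 = (-196 + 40000) - 4482 = 39804 - 4482 = 35322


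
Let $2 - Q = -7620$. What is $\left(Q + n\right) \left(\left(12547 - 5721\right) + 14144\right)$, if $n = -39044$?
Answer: $-658919340$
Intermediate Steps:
$Q = 7622$ ($Q = 2 - -7620 = 2 + 7620 = 7622$)
$\left(Q + n\right) \left(\left(12547 - 5721\right) + 14144\right) = \left(7622 - 39044\right) \left(\left(12547 - 5721\right) + 14144\right) = - 31422 \left(6826 + 14144\right) = \left(-31422\right) 20970 = -658919340$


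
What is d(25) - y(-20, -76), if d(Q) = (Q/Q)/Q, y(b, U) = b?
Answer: 501/25 ≈ 20.040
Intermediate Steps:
d(Q) = 1/Q
d(25) - y(-20, -76) = 1/25 - 1*(-20) = 1/25 + 20 = 501/25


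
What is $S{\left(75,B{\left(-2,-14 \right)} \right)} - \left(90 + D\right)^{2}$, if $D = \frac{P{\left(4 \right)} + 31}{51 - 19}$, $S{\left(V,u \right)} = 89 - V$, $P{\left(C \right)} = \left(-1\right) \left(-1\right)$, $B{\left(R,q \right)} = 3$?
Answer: $-8267$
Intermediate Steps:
$P{\left(C \right)} = 1$
$D = 1$ ($D = \frac{1 + 31}{51 - 19} = \frac{32}{32} = 32 \cdot \frac{1}{32} = 1$)
$S{\left(75,B{\left(-2,-14 \right)} \right)} - \left(90 + D\right)^{2} = \left(89 - 75\right) - \left(90 + 1\right)^{2} = \left(89 - 75\right) - 91^{2} = 14 - 8281 = -8267$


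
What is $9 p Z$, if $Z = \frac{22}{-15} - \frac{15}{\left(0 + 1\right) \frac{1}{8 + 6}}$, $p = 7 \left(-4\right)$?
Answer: $\frac{266448}{5} \approx 53290.0$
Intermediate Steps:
$p = -28$
$Z = - \frac{3172}{15}$ ($Z = 22 \left(- \frac{1}{15}\right) - \frac{15}{1 \cdot \frac{1}{14}} = - \frac{22}{15} - \frac{15}{1 \cdot \frac{1}{14}} = - \frac{22}{15} - 15 \frac{1}{\frac{1}{14}} = - \frac{22}{15} - 210 = - \frac{3172}{15} \approx -211.47$)
$9 p Z = 9 \left(-28\right) \left(- \frac{3172}{15}\right) = \left(-252\right) \left(- \frac{3172}{15}\right) = \frac{266448}{5}$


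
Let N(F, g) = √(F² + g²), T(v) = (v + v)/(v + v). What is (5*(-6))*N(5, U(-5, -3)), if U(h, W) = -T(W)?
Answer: -30*√26 ≈ -152.97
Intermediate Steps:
T(v) = 1 (T(v) = (2*v)/((2*v)) = (2*v)*(1/(2*v)) = 1)
U(h, W) = -1 (U(h, W) = -1*1 = -1)
(5*(-6))*N(5, U(-5, -3)) = (5*(-6))*√(5² + (-1)²) = -30*√(25 + 1) = -30*√26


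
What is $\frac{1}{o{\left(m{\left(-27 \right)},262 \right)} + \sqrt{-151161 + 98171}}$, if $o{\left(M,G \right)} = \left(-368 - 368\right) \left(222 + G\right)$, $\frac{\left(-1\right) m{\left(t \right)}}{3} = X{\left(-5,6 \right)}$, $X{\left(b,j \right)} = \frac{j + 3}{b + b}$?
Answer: $- \frac{178112}{63447795583} - \frac{i \sqrt{52990}}{126895591166} \approx -2.8072 \cdot 10^{-6} - 1.8141 \cdot 10^{-9} i$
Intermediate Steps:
$X{\left(b,j \right)} = \frac{3 + j}{2 b}$
$m{\left(t \right)} = \frac{27}{10}$ ($m{\left(t \right)} = - 3 \frac{3 + 6}{2 \left(-5\right)} = - 3 \cdot \frac{1}{2} \left(- \frac{1}{5}\right) 9 = \left(-3\right) \left(- \frac{9}{10}\right) = \frac{27}{10}$)
$o{\left(M,G \right)} = -163392 - 736 G$ ($o{\left(M,G \right)} = - 736 \left(222 + G\right) = -163392 - 736 G$)
$\frac{1}{o{\left(m{\left(-27 \right)},262 \right)} + \sqrt{-151161 + 98171}} = \frac{1}{\left(-163392 - 192832\right) + \sqrt{-151161 + 98171}} = \frac{1}{\left(-163392 - 192832\right) + \sqrt{-52990}} = \frac{1}{-356224 + i \sqrt{52990}}$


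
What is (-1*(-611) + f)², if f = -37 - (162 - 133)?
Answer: 297025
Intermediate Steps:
f = -66 (f = -37 - 1*29 = -37 - 29 = -66)
(-1*(-611) + f)² = (-1*(-611) - 66)² = (611 - 66)² = 545² = 297025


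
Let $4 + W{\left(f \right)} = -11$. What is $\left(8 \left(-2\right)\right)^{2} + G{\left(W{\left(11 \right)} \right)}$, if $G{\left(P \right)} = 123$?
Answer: $379$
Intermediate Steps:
$W{\left(f \right)} = -15$ ($W{\left(f \right)} = -4 - 11 = -15$)
$\left(8 \left(-2\right)\right)^{2} + G{\left(W{\left(11 \right)} \right)} = \left(8 \left(-2\right)\right)^{2} + 123 = \left(-16\right)^{2} + 123 = 256 + 123 = 379$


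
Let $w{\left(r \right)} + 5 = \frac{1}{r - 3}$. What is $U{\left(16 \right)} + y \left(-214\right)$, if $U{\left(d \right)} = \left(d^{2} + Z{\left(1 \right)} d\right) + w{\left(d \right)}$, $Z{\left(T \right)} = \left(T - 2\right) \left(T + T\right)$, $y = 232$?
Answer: $- \frac{642576}{13} \approx -49429.0$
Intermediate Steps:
$Z{\left(T \right)} = 2 T \left(-2 + T\right)$ ($Z{\left(T \right)} = \left(-2 + T\right) 2 T = 2 T \left(-2 + T\right)$)
$w{\left(r \right)} = -5 + \frac{1}{-3 + r}$ ($w{\left(r \right)} = -5 + \frac{1}{r - 3} = -5 + \frac{1}{-3 + r}$)
$U{\left(d \right)} = d^{2} - 2 d + \frac{16 - 5 d}{-3 + d}$ ($U{\left(d \right)} = \left(d^{2} + 2 \cdot 1 \left(-2 + 1\right) d\right) + \frac{16 - 5 d}{-3 + d} = \left(d^{2} + 2 \cdot 1 \left(-1\right) d\right) + \frac{16 - 5 d}{-3 + d} = \left(d^{2} - 2 d\right) + \frac{16 - 5 d}{-3 + d} = d^{2} - 2 d + \frac{16 - 5 d}{-3 + d}$)
$U{\left(16 \right)} + y \left(-214\right) = \frac{16 + 16 + 16^{3} - 5 \cdot 16^{2}}{-3 + 16} + 232 \left(-214\right) = \frac{16 + 16 + 4096 - 1280}{13} - 49648 = \frac{1}{13} \cdot 2848 - 49648 = \frac{2848}{13} - 49648 = - \frac{642576}{13}$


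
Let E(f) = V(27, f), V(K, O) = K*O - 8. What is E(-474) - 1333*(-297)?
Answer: 383095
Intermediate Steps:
V(K, O) = -8 + K*O
E(f) = -8 + 27*f
E(-474) - 1333*(-297) = (-8 + 27*(-474)) - 1333*(-297) = (-8 - 12798) - 1*(-395901) = -12806 + 395901 = 383095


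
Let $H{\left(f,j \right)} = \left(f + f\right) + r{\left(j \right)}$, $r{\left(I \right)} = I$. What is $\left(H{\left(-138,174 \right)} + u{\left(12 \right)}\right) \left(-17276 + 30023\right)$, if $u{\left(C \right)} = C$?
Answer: $-1147230$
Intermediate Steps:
$H{\left(f,j \right)} = j + 2 f$ ($H{\left(f,j \right)} = \left(f + f\right) + j = 2 f + j = j + 2 f$)
$\left(H{\left(-138,174 \right)} + u{\left(12 \right)}\right) \left(-17276 + 30023\right) = \left(\left(174 + 2 \left(-138\right)\right) + 12\right) \left(-17276 + 30023\right) = \left(\left(174 - 276\right) + 12\right) 12747 = \left(-102 + 12\right) 12747 = \left(-90\right) 12747 = -1147230$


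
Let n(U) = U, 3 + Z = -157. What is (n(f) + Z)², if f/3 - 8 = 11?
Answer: 10609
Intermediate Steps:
Z = -160 (Z = -3 - 157 = -160)
f = 57 (f = 24 + 3*11 = 24 + 33 = 57)
(n(f) + Z)² = (57 - 160)² = (-103)² = 10609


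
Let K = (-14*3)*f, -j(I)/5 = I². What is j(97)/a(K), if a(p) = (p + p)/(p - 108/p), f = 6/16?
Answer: -3904735/294 ≈ -13281.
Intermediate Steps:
f = 3/8 (f = 6*(1/16) = 3/8 ≈ 0.37500)
j(I) = -5*I²
K = -63/4 (K = -14*3*(3/8) = -42*3/8 = -63/4 ≈ -15.750)
a(p) = 2*p/(p - 108/p) (a(p) = (2*p)/(p - 108/p) = 2*p/(p - 108/p))
j(97)/a(K) = (-5*97²)/((2*(-63/4)²/(-108 + (-63/4)²))) = (-5*9409)/((2*(3969/16)/(-108 + 3969/16))) = -47045/(2*(3969/16)/(2241/16)) = -47045/(2*(3969/16)*(16/2241)) = -47045/294/83 = -47045*83/294 = -3904735/294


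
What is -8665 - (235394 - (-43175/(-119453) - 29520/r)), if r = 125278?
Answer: -1826150139207008/7482416467 ≈ -2.4406e+5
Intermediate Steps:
-8665 - (235394 - (-43175/(-119453) - 29520/r)) = -8665 - (235394 - (-43175/(-119453) - 29520/125278)) = -8665 - (235394 - (-43175*(-1/119453) - 29520*1/125278)) = -8665 - (235394 - (43175/119453 - 14760/62639)) = -8665 - (235394 - 1*941312545/7482416467) = -8665 - (235394 - 941312545/7482416467) = -8665 - 1*1761315000520453/7482416467 = -8665 - 1761315000520453/7482416467 = -1826150139207008/7482416467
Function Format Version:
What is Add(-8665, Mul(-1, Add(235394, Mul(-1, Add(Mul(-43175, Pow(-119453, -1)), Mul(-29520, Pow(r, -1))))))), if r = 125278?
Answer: Rational(-1826150139207008, 7482416467) ≈ -2.4406e+5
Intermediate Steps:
Add(-8665, Mul(-1, Add(235394, Mul(-1, Add(Mul(-43175, Pow(-119453, -1)), Mul(-29520, Pow(r, -1))))))) = Add(-8665, Mul(-1, Add(235394, Mul(-1, Add(Mul(-43175, Pow(-119453, -1)), Mul(-29520, Pow(125278, -1))))))) = Add(-8665, Mul(-1, Add(235394, Mul(-1, Add(Mul(-43175, Rational(-1, 119453)), Mul(-29520, Rational(1, 125278))))))) = Add(-8665, Mul(-1, Add(235394, Mul(-1, Add(Rational(43175, 119453), Rational(-14760, 62639)))))) = Add(-8665, Mul(-1, Add(235394, Mul(-1, Rational(941312545, 7482416467))))) = Add(-8665, Mul(-1, Add(235394, Rational(-941312545, 7482416467)))) = Add(-8665, Mul(-1, Rational(1761315000520453, 7482416467))) = Add(-8665, Rational(-1761315000520453, 7482416467)) = Rational(-1826150139207008, 7482416467)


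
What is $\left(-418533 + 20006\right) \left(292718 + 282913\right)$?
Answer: $-229404495537$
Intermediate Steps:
$\left(-418533 + 20006\right) \left(292718 + 282913\right) = \left(-398527\right) 575631 = -229404495537$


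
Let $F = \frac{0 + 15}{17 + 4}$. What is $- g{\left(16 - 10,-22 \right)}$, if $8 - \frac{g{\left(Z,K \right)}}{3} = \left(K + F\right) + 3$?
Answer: $- \frac{552}{7} \approx -78.857$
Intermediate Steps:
$F = \frac{5}{7}$ ($F = \frac{15}{21} = 15 \cdot \frac{1}{21} = \frac{5}{7} \approx 0.71429$)
$g{\left(Z,K \right)} = \frac{90}{7} - 3 K$ ($g{\left(Z,K \right)} = 24 - 3 \left(\left(K + \frac{5}{7}\right) + 3\right) = 24 - 3 \left(\left(\frac{5}{7} + K\right) + 3\right) = 24 - 3 \left(\frac{26}{7} + K\right) = 24 - \left(\frac{78}{7} + 3 K\right) = \frac{90}{7} - 3 K$)
$- g{\left(16 - 10,-22 \right)} = - (\frac{90}{7} - -66) = - (\frac{90}{7} + 66) = \left(-1\right) \frac{552}{7} = - \frac{552}{7}$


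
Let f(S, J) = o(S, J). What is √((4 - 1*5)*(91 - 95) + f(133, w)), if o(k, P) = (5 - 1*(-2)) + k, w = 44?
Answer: 12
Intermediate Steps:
o(k, P) = 7 + k (o(k, P) = (5 + 2) + k = 7 + k)
f(S, J) = 7 + S
√((4 - 1*5)*(91 - 95) + f(133, w)) = √((4 - 1*5)*(91 - 95) + (7 + 133)) = √((4 - 5)*(-4) + 140) = √(-1*(-4) + 140) = √(4 + 140) = √144 = 12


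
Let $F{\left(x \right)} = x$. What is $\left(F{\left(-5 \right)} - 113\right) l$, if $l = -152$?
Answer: $17936$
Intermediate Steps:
$\left(F{\left(-5 \right)} - 113\right) l = \left(-5 - 113\right) \left(-152\right) = \left(-118\right) \left(-152\right) = 17936$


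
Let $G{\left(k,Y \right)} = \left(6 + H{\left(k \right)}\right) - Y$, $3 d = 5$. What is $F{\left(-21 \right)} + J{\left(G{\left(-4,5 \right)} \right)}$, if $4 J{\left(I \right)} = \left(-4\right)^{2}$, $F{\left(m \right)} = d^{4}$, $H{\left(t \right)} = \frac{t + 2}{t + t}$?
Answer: $\frac{949}{81} \approx 11.716$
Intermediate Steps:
$H{\left(t \right)} = \frac{2 + t}{2 t}$
$d = \frac{5}{3}$ ($d = \frac{1}{3} \cdot 5 = \frac{5}{3} \approx 1.6667$)
$F{\left(m \right)} = \frac{625}{81}$ ($F{\left(m \right)} = \left(\frac{5}{3}\right)^{4} = \frac{625}{81}$)
$G{\left(k,Y \right)} = 6 - Y + \frac{2 + k}{2 k}$ ($G{\left(k,Y \right)} = \left(6 + \frac{2 + k}{2 k}\right) - Y = 6 - Y + \frac{2 + k}{2 k}$)
$J{\left(I \right)} = 4$ ($J{\left(I \right)} = \frac{\left(-4\right)^{2}}{4} = \frac{1}{4} \cdot 16 = 4$)
$F{\left(-21 \right)} + J{\left(G{\left(-4,5 \right)} \right)} = \frac{625}{81} + 4 = \frac{949}{81}$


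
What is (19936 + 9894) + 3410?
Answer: 33240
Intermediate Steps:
(19936 + 9894) + 3410 = 29830 + 3410 = 33240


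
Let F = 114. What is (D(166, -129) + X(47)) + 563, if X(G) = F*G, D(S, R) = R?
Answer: 5792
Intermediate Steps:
X(G) = 114*G
(D(166, -129) + X(47)) + 563 = (-129 + 114*47) + 563 = (-129 + 5358) + 563 = 5229 + 563 = 5792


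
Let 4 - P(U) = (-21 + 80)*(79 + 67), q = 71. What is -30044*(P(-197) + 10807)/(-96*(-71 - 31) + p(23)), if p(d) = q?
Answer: -9429524/1409 ≈ -6692.4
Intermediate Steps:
p(d) = 71
P(U) = -8610 (P(U) = 4 - (-21 + 80)*(79 + 67) = 4 - 59*146 = 4 - 1*8614 = 4 - 8614 = -8610)
-30044*(P(-197) + 10807)/(-96*(-71 - 31) + p(23)) = -30044*(-8610 + 10807)/(-96*(-71 - 31) + 71) = -30044*2197/(-96*(-102) + 71) = -30044*2197/(9792 + 71) = -30044/(9863*(1/2197)) = -30044/9863/2197 = -30044*2197/9863 = -9429524/1409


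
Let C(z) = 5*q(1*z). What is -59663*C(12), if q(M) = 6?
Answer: -1789890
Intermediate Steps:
C(z) = 30 (C(z) = 5*6 = 30)
-59663*C(12) = -59663*30 = -1789890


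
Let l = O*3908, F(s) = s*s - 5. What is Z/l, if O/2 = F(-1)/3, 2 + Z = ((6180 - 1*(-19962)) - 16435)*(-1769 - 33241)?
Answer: 127440777/3908 ≈ 32610.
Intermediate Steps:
Z = -339842072 (Z = -2 + ((6180 - 1*(-19962)) - 16435)*(-1769 - 33241) = -2 + ((6180 + 19962) - 16435)*(-35010) = -2 + (26142 - 16435)*(-35010) = -2 + 9707*(-35010) = -2 - 339842070 = -339842072)
F(s) = -5 + s² (F(s) = s² - 5 = -5 + s²)
O = -8/3 (O = 2*((-5 + (-1)²)/3) = 2*((-5 + 1)*(⅓)) = 2*(-4*⅓) = 2*(-4/3) = -8/3 ≈ -2.6667)
l = -31264/3 (l = -8/3*3908 = -31264/3 ≈ -10421.)
Z/l = -339842072/(-31264/3) = -339842072*(-3/31264) = 127440777/3908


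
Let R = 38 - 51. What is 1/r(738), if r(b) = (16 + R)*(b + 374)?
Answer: 1/3336 ≈ 0.00029976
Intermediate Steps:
R = -13
r(b) = 1122 + 3*b (r(b) = (16 - 13)*(b + 374) = 3*(374 + b) = 1122 + 3*b)
1/r(738) = 1/(1122 + 3*738) = 1/(1122 + 2214) = 1/3336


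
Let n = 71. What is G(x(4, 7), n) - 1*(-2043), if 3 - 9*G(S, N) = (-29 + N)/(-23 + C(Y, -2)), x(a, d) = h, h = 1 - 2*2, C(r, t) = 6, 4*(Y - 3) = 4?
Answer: 104224/51 ≈ 2043.6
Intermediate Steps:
Y = 4 (Y = 3 + (1/4)*4 = 3 + 1 = 4)
h = -3 (h = 1 - 4 = -3)
x(a, d) = -3
G(S, N) = 22/153 + N/153 (G(S, N) = 1/3 - (-29 + N)/(9*(-23 + 6)) = 1/3 - (-29 + N)/(9*(-17)) = 1/3 - (-29 + N)*(-1)/(9*17) = 1/3 - (29/17 - N/17)/9 = 1/3 + (-29/153 + N/153) = 22/153 + N/153)
G(x(4, 7), n) - 1*(-2043) = (22/153 + (1/153)*71) - 1*(-2043) = (22/153 + 71/153) + 2043 = 31/51 + 2043 = 104224/51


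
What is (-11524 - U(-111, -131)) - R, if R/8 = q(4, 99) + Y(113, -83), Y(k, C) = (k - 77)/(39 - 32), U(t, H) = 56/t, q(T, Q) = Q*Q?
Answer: -69908740/777 ≈ -89973.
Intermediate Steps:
q(T, Q) = Q**2
Y(k, C) = -11 + k/7 (Y(k, C) = (-77 + k)/7 = (-77 + k)*(1/7) = -11 + k/7)
R = 549144/7 (R = 8*(99**2 + (-11 + (1/7)*113)) = 8*(9801 + (-11 + 113/7)) = 8*(9801 + 36/7) = 8*(68643/7) = 549144/7 ≈ 78449.)
(-11524 - U(-111, -131)) - R = (-11524 - 56/(-111)) - 1*549144/7 = (-11524 - 56*(-1)/111) - 549144/7 = (-11524 - 1*(-56/111)) - 549144/7 = (-11524 + 56/111) - 549144/7 = -1279108/111 - 549144/7 = -69908740/777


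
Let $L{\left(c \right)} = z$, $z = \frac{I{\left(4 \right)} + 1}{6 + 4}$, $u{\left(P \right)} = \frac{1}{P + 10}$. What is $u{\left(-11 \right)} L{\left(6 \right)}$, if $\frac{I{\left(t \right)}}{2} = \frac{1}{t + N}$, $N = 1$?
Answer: $- \frac{7}{50} \approx -0.14$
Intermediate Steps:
$I{\left(t \right)} = \frac{2}{1 + t}$ ($I{\left(t \right)} = \frac{2}{t + 1} = \frac{2}{1 + t}$)
$u{\left(P \right)} = \frac{1}{10 + P}$
$z = \frac{7}{50}$ ($z = \frac{\frac{2}{1 + 4} + 1}{6 + 4} = \frac{\frac{2}{5} + 1}{10} = \left(2 \cdot \frac{1}{5} + 1\right) \frac{1}{10} = \left(\frac{2}{5} + 1\right) \frac{1}{10} = \frac{7}{5} \cdot \frac{1}{10} = \frac{7}{50} \approx 0.14$)
$L{\left(c \right)} = \frac{7}{50}$
$u{\left(-11 \right)} L{\left(6 \right)} = \frac{1}{10 - 11} \cdot \frac{7}{50} = \frac{1}{-1} \cdot \frac{7}{50} = \left(-1\right) \frac{7}{50} = - \frac{7}{50}$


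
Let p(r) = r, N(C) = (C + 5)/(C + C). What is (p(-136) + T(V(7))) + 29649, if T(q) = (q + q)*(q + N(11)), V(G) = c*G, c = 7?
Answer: 378249/11 ≈ 34386.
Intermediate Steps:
V(G) = 7*G
N(C) = (5 + C)/(2*C) (N(C) = (5 + C)/((2*C)) = (5 + C)*(1/(2*C)) = (5 + C)/(2*C))
T(q) = 2*q*(8/11 + q) (T(q) = (q + q)*(q + (½)*(5 + 11)/11) = (2*q)*(q + (½)*(1/11)*16) = (2*q)*(q + 8/11) = (2*q)*(8/11 + q) = 2*q*(8/11 + q))
(p(-136) + T(V(7))) + 29649 = (-136 + 2*(7*7)*(8 + 11*(7*7))/11) + 29649 = (-136 + (2/11)*49*(8 + 11*49)) + 29649 = (-136 + (2/11)*49*(8 + 539)) + 29649 = (-136 + (2/11)*49*547) + 29649 = (-136 + 53606/11) + 29649 = 52110/11 + 29649 = 378249/11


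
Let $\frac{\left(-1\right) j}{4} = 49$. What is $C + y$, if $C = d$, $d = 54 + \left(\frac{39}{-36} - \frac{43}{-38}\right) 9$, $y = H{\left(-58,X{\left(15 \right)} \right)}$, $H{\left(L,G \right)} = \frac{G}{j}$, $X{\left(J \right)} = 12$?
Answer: $\frac{202485}{3724} \approx 54.373$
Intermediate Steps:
$j = -196$ ($j = \left(-4\right) 49 = -196$)
$H{\left(L,G \right)} = - \frac{G}{196}$ ($H{\left(L,G \right)} = \frac{G}{-196} = G \left(- \frac{1}{196}\right) = - \frac{G}{196}$)
$y = - \frac{3}{49}$ ($y = \left(- \frac{1}{196}\right) 12 = - \frac{3}{49} \approx -0.061224$)
$d = \frac{4137}{76}$ ($d = 54 + \left(39 \left(- \frac{1}{36}\right) - - \frac{43}{38}\right) 9 = 54 + \left(- \frac{13}{12} + \frac{43}{38}\right) 9 = 54 + \frac{11}{228} \cdot 9 = 54 + \frac{33}{76} = \frac{4137}{76} \approx 54.434$)
$C = \frac{4137}{76} \approx 54.434$
$C + y = \frac{4137}{76} - \frac{3}{49} = \frac{202485}{3724}$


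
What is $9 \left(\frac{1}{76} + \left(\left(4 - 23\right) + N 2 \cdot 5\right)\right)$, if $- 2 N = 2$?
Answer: $- \frac{19827}{76} \approx -260.88$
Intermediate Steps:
$N = -1$ ($N = \left(- \frac{1}{2}\right) 2 = -1$)
$9 \left(\frac{1}{76} + \left(\left(4 - 23\right) + N 2 \cdot 5\right)\right) = 9 \left(\frac{1}{76} + \left(\left(4 - 23\right) + \left(-1\right) 2 \cdot 5\right)\right) = 9 \left(\frac{1}{76} - 29\right) = 9 \left(- \frac{2203}{76}\right) = - \frac{19827}{76}$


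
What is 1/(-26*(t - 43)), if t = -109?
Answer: 1/3952 ≈ 0.00025304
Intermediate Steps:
1/(-26*(t - 43)) = 1/(-26*(-109 - 43)) = 1/(-26*(-152)) = 1/3952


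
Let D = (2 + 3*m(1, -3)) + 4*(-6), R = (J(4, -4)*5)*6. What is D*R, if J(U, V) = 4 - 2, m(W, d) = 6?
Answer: -240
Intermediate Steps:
J(U, V) = 2
R = 60 (R = (2*5)*6 = 10*6 = 60)
D = -4 (D = (2 + 3*6) + 4*(-6) = (2 + 18) - 24 = 20 - 24 = -4)
D*R = -4*60 = -240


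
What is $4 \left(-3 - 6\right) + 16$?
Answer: $-20$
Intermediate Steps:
$4 \left(-3 - 6\right) + 16 = 4 \left(-9\right) + 16 = -36 + 16 = -20$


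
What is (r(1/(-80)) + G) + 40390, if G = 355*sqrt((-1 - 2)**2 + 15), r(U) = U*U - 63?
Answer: 258092801/6400 + 710*sqrt(6) ≈ 42066.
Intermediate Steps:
r(U) = -63 + U**2 (r(U) = U**2 - 63 = -63 + U**2)
G = 710*sqrt(6) (G = 355*sqrt((-3)**2 + 15) = 355*sqrt(9 + 15) = 355*sqrt(24) = 355*(2*sqrt(6)) = 710*sqrt(6) ≈ 1739.1)
(r(1/(-80)) + G) + 40390 = ((-63 + (1/(-80))**2) + 710*sqrt(6)) + 40390 = ((-63 + (-1/80)**2) + 710*sqrt(6)) + 40390 = ((-63 + 1/6400) + 710*sqrt(6)) + 40390 = (-403199/6400 + 710*sqrt(6)) + 40390 = 258092801/6400 + 710*sqrt(6)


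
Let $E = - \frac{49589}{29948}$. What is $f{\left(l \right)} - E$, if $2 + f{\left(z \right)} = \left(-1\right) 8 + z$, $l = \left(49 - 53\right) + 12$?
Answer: $- \frac{10307}{29948} \approx -0.34416$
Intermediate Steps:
$E = - \frac{49589}{29948}$ ($E = \left(-49589\right) \frac{1}{29948} = - \frac{49589}{29948} \approx -1.6558$)
$l = 8$ ($l = -4 + 12 = 8$)
$f{\left(z \right)} = -10 + z$ ($f{\left(z \right)} = -2 + \left(\left(-1\right) 8 + z\right) = -2 + \left(-8 + z\right) = -10 + z$)
$f{\left(l \right)} - E = \left(-10 + 8\right) - - \frac{49589}{29948} = -2 + \frac{49589}{29948} = - \frac{10307}{29948}$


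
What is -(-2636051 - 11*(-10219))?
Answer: 2523642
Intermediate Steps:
-(-2636051 - 11*(-10219)) = -(-2636051 - 1*(-112409)) = -(-2636051 + 112409) = -1*(-2523642) = 2523642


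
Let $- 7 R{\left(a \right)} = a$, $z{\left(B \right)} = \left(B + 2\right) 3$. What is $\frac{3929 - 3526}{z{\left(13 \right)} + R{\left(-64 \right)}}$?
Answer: $\frac{2821}{379} \approx 7.4433$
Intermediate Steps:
$z{\left(B \right)} = 6 + 3 B$ ($z{\left(B \right)} = \left(2 + B\right) 3 = 6 + 3 B$)
$R{\left(a \right)} = - \frac{a}{7}$
$\frac{3929 - 3526}{z{\left(13 \right)} + R{\left(-64 \right)}} = \frac{3929 - 3526}{\left(6 + 3 \cdot 13\right) - - \frac{64}{7}} = \frac{403}{\left(6 + 39\right) + \frac{64}{7}} = \frac{403}{45 + \frac{64}{7}} = \frac{403}{\frac{379}{7}} = 403 \cdot \frac{7}{379} = \frac{2821}{379}$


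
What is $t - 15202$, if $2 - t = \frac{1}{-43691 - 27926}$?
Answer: $- \frac{1088578399}{71617} \approx -15200.0$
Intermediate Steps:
$t = \frac{143235}{71617}$ ($t = 2 - \frac{1}{-43691 - 27926} = 2 - \frac{1}{-71617} = 2 - - \frac{1}{71617} = 2 + \frac{1}{71617} = \frac{143235}{71617} \approx 2.0$)
$t - 15202 = \frac{143235}{71617} - 15202 = - \frac{1088578399}{71617}$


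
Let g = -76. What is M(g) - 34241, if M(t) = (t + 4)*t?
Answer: -28769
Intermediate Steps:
M(t) = t*(4 + t) (M(t) = (4 + t)*t = t*(4 + t))
M(g) - 34241 = -76*(4 - 76) - 34241 = -76*(-72) - 34241 = 5472 - 34241 = -28769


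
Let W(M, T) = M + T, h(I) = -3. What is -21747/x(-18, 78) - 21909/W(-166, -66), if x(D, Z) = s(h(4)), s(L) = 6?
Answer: -818975/232 ≈ -3530.1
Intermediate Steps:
x(D, Z) = 6
-21747/x(-18, 78) - 21909/W(-166, -66) = -21747/6 - 21909/(-166 - 66) = -21747*⅙ - 21909/(-232) = -7249/2 - 21909*(-1/232) = -7249/2 + 21909/232 = -818975/232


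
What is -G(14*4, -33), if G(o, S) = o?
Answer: -56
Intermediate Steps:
-G(14*4, -33) = -14*4 = -1*56 = -56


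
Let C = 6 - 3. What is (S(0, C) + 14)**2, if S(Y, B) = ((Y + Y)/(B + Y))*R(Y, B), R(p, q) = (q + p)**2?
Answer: 196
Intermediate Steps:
R(p, q) = (p + q)**2
C = 3
S(Y, B) = 2*Y*(B + Y) (S(Y, B) = ((Y + Y)/(B + Y))*(Y + B)**2 = ((2*Y)/(B + Y))*(B + Y)**2 = (2*Y/(B + Y))*(B + Y)**2 = 2*Y*(B + Y))
(S(0, C) + 14)**2 = (2*0*(3 + 0) + 14)**2 = (2*0*3 + 14)**2 = (0 + 14)**2 = 14**2 = 196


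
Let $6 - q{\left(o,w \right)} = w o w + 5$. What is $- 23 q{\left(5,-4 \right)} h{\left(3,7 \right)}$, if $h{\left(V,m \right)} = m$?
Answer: $12719$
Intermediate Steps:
$q{\left(o,w \right)} = 1 - o w^{2}$ ($q{\left(o,w \right)} = 6 - \left(w o w + 5\right) = 6 - \left(o w w + 5\right) = 6 - \left(o w^{2} + 5\right) = 6 - \left(5 + o w^{2}\right) = 1 - o w^{2}$)
$- 23 q{\left(5,-4 \right)} h{\left(3,7 \right)} = - 23 \left(1 - 5 \left(-4\right)^{2}\right) 7 = - 23 \left(1 - 5 \cdot 16\right) 7 = - 23 \left(1 - 80\right) 7 = \left(-23\right) \left(-79\right) 7 = 1817 \cdot 7 = 12719$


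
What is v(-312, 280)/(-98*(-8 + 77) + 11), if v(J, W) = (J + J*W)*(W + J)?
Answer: -2805504/6751 ≈ -415.57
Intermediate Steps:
v(J, W) = (J + W)*(J + J*W) (v(J, W) = (J + J*W)*(J + W) = (J + W)*(J + J*W))
v(-312, 280)/(-98*(-8 + 77) + 11) = (-312*(-312 + 280 + 280² - 312*280))/(-98*(-8 + 77) + 11) = (-312*(-312 + 280 + 78400 - 87360))/(-98*69 + 11) = (-312*(-8992))/(-6762 + 11) = 2805504/(-6751) = 2805504*(-1/6751) = -2805504/6751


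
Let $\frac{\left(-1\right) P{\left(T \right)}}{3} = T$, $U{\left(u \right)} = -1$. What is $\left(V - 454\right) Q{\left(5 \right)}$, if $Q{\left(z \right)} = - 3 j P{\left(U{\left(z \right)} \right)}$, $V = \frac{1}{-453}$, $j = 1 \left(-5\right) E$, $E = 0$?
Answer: $0$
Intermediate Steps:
$P{\left(T \right)} = - 3 T$
$j = 0$ ($j = 1 \left(-5\right) 0 = \left(-5\right) 0 = 0$)
$V = - \frac{1}{453} \approx -0.0022075$
$Q{\left(z \right)} = 0$ ($Q{\left(z \right)} = \left(-3\right) 0 \left(\left(-3\right) \left(-1\right)\right) = 0 \cdot 3 = 0$)
$\left(V - 454\right) Q{\left(5 \right)} = \left(- \frac{1}{453} - 454\right) 0 = \left(- \frac{205663}{453}\right) 0 = 0$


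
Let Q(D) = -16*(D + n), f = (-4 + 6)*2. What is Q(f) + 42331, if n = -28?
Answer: 42715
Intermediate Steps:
f = 4 (f = 2*2 = 4)
Q(D) = 448 - 16*D (Q(D) = -16*(D - 28) = -16*(-28 + D) = 448 - 16*D)
Q(f) + 42331 = (448 - 16*4) + 42331 = (448 - 64) + 42331 = 384 + 42331 = 42715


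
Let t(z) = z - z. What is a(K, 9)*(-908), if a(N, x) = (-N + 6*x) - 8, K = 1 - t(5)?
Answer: -40860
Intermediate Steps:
t(z) = 0
K = 1 (K = 1 - 1*0 = 1 + 0 = 1)
a(N, x) = -8 - N + 6*x
a(K, 9)*(-908) = (-8 - 1*1 + 6*9)*(-908) = (-8 - 1 + 54)*(-908) = 45*(-908) = -40860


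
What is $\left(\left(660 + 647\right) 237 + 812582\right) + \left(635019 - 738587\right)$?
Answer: $1018773$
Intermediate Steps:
$\left(\left(660 + 647\right) 237 + 812582\right) + \left(635019 - 738587\right) = \left(1307 \cdot 237 + 812582\right) - 103568 = \left(309759 + 812582\right) - 103568 = 1122341 - 103568 = 1018773$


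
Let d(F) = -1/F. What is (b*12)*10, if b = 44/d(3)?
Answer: -15840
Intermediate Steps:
b = -132 (b = 44/((-1/3)) = 44/((-1*1/3)) = 44/(-1/3) = 44*(-3) = -132)
(b*12)*10 = -132*12*10 = -1584*10 = -15840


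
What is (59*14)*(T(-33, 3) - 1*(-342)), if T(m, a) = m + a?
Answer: 257712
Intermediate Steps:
T(m, a) = a + m
(59*14)*(T(-33, 3) - 1*(-342)) = (59*14)*((3 - 33) - 1*(-342)) = 826*(-30 + 342) = 826*312 = 257712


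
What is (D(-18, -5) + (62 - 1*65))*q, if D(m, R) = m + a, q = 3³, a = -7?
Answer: -756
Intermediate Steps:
q = 27
D(m, R) = -7 + m (D(m, R) = m - 7 = -7 + m)
(D(-18, -5) + (62 - 1*65))*q = ((-7 - 18) + (62 - 1*65))*27 = (-25 + (62 - 65))*27 = (-25 - 3)*27 = -28*27 = -756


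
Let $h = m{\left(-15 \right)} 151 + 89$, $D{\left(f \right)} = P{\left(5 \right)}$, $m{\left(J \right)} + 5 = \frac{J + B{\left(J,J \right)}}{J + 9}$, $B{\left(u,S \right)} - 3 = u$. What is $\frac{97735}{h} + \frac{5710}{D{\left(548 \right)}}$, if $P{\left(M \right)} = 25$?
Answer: $\frac{1008184}{135} \approx 7468.0$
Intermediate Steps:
$B{\left(u,S \right)} = 3 + u$
$m{\left(J \right)} = -5 + \frac{3 + 2 J}{9 + J}$ ($m{\left(J \right)} = -5 + \frac{J + \left(3 + J\right)}{J + 9} = -5 + \frac{3 + 2 J}{9 + J}$)
$D{\left(f \right)} = 25$
$h = \frac{27}{2}$ ($h = \frac{3 \left(-14 - -15\right)}{9 - 15} \cdot 151 + 89 = \frac{3 \left(-14 + 15\right)}{-6} \cdot 151 + 89 = 3 \left(- \frac{1}{6}\right) 1 \cdot 151 + 89 = \left(- \frac{1}{2}\right) 151 + 89 = - \frac{151}{2} + 89 = \frac{27}{2} \approx 13.5$)
$\frac{97735}{h} + \frac{5710}{D{\left(548 \right)}} = \frac{97735}{\frac{27}{2}} + \frac{5710}{25} = 97735 \cdot \frac{2}{27} + 5710 \cdot \frac{1}{25} = \frac{195470}{27} + \frac{1142}{5} = \frac{1008184}{135}$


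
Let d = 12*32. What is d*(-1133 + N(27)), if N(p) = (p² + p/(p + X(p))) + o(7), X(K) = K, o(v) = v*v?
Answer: -136128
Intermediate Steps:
d = 384
o(v) = v²
N(p) = 99/2 + p² (N(p) = (p² + p/(p + p)) + 7² = (p² + p/((2*p))) + 49 = (p² + (1/(2*p))*p) + 49 = (p² + ½) + 49 = (½ + p²) + 49 = 99/2 + p²)
d*(-1133 + N(27)) = 384*(-1133 + (99/2 + 27²)) = 384*(-1133 + (99/2 + 729)) = 384*(-1133 + 1557/2) = 384*(-709/2) = -136128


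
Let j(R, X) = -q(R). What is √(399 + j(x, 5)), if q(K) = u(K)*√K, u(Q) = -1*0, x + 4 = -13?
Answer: √399 ≈ 19.975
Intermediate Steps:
x = -17 (x = -4 - 13 = -17)
u(Q) = 0
q(K) = 0 (q(K) = 0*√K = 0)
j(R, X) = 0 (j(R, X) = -1*0 = 0)
√(399 + j(x, 5)) = √(399 + 0) = √399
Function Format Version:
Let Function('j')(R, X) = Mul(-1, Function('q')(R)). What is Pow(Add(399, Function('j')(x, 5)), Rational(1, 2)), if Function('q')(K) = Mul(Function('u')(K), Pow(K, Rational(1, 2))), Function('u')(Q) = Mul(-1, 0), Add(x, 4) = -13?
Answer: Pow(399, Rational(1, 2)) ≈ 19.975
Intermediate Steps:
x = -17 (x = Add(-4, -13) = -17)
Function('u')(Q) = 0
Function('q')(K) = 0 (Function('q')(K) = Mul(0, Pow(K, Rational(1, 2))) = 0)
Function('j')(R, X) = 0 (Function('j')(R, X) = Mul(-1, 0) = 0)
Pow(Add(399, Function('j')(x, 5)), Rational(1, 2)) = Pow(Add(399, 0), Rational(1, 2)) = Pow(399, Rational(1, 2))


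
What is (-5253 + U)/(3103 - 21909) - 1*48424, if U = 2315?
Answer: -455329403/9403 ≈ -48424.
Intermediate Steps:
(-5253 + U)/(3103 - 21909) - 1*48424 = (-5253 + 2315)/(3103 - 21909) - 1*48424 = -2938/(-18806) - 48424 = -2938*(-1/18806) - 48424 = 1469/9403 - 48424 = -455329403/9403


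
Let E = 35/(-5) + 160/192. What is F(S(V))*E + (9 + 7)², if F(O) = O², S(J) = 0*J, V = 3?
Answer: 256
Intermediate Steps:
S(J) = 0
E = -37/6 (E = 35*(-⅕) + 160*(1/192) = -7 + ⅚ = -37/6 ≈ -6.1667)
F(S(V))*E + (9 + 7)² = 0²*(-37/6) + (9 + 7)² = 0*(-37/6) + 16² = 0 + 256 = 256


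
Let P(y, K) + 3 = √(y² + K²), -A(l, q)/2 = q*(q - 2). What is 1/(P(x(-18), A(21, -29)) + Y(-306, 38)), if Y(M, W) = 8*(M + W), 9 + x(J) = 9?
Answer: -1/349 ≈ -0.0028653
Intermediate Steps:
x(J) = 0 (x(J) = -9 + 9 = 0)
A(l, q) = -2*q*(-2 + q) (A(l, q) = -2*q*(q - 2) = -2*q*(-2 + q))
Y(M, W) = 8*M + 8*W
P(y, K) = -3 + √(K² + y²) (P(y, K) = -3 + √(y² + K²) = -3 + √(K² + y²))
1/(P(x(-18), A(21, -29)) + Y(-306, 38)) = 1/((-3 + √((2*(-29)*(2 - 1*(-29)))² + 0²)) + (8*(-306) + 8*38)) = 1/((-3 + √((2*(-29)*(2 + 29))² + 0)) + (-2448 + 304)) = 1/((-3 + √((2*(-29)*31)² + 0)) - 2144) = 1/((-3 + √((-1798)² + 0)) - 2144) = 1/((-3 + √(3232804 + 0)) - 2144) = 1/((-3 + √3232804) - 2144) = 1/((-3 + 1798) - 2144) = 1/(1795 - 2144) = 1/(-349) = -1/349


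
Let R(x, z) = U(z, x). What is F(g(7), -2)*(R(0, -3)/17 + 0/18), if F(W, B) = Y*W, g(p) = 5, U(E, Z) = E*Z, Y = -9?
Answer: 0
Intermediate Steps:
R(x, z) = x*z (R(x, z) = z*x = x*z)
F(W, B) = -9*W
F(g(7), -2)*(R(0, -3)/17 + 0/18) = (-9*5)*((0*(-3))/17 + 0/18) = -45*(0*(1/17) + 0*(1/18)) = -45*(0 + 0) = -45*0 = 0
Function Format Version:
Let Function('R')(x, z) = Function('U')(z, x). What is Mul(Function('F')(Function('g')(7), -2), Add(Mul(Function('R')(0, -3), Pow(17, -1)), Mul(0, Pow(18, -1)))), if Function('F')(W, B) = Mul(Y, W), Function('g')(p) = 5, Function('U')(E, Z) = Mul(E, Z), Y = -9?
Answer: 0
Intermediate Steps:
Function('R')(x, z) = Mul(x, z) (Function('R')(x, z) = Mul(z, x) = Mul(x, z))
Function('F')(W, B) = Mul(-9, W)
Mul(Function('F')(Function('g')(7), -2), Add(Mul(Function('R')(0, -3), Pow(17, -1)), Mul(0, Pow(18, -1)))) = Mul(Mul(-9, 5), Add(Mul(Mul(0, -3), Pow(17, -1)), Mul(0, Pow(18, -1)))) = Mul(-45, Add(Mul(0, Rational(1, 17)), Mul(0, Rational(1, 18)))) = Mul(-45, Add(0, 0)) = Mul(-45, 0) = 0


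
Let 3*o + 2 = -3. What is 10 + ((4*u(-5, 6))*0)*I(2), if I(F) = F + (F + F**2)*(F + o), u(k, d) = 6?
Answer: 10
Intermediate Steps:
o = -5/3 (o = -2/3 + (1/3)*(-3) = -2/3 - 1 = -5/3 ≈ -1.6667)
I(F) = F + (-5/3 + F)*(F + F**2) (I(F) = F + (F + F**2)*(F - 5/3) = F + (F + F**2)*(-5/3 + F) = F + (-5/3 + F)*(F + F**2))
10 + ((4*u(-5, 6))*0)*I(2) = 10 + ((4*6)*0)*((1/3)*2*(-2 - 2*2 + 3*2**2)) = 10 + (24*0)*((1/3)*2*(-2 - 4 + 3*4)) = 10 + 0*((1/3)*2*(-2 - 4 + 12)) = 10 + 0*((1/3)*2*6) = 10 + 0*4 = 10 + 0 = 10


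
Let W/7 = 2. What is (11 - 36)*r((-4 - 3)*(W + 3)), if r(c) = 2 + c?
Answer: 2925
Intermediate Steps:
W = 14 (W = 7*2 = 14)
(11 - 36)*r((-4 - 3)*(W + 3)) = (11 - 36)*(2 + (-4 - 3)*(14 + 3)) = -25*(2 - 7*17) = -25*(2 - 119) = -25*(-117) = 2925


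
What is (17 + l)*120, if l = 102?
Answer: 14280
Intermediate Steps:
(17 + l)*120 = (17 + 102)*120 = 119*120 = 14280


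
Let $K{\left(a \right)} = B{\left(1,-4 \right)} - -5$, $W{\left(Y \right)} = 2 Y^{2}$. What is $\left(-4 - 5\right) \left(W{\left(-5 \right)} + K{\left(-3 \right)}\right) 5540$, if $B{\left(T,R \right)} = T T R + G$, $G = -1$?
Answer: $-2493000$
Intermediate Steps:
$B{\left(T,R \right)} = -1 + R T^{2}$ ($B{\left(T,R \right)} = T T R - 1 = T^{2} R - 1 = R T^{2} - 1 = -1 + R T^{2}$)
$K{\left(a \right)} = 0$ ($K{\left(a \right)} = \left(-1 - 4 \cdot 1^{2}\right) - -5 = \left(-1 - 4\right) + 5 = -5 + 5 = 0$)
$\left(-4 - 5\right) \left(W{\left(-5 \right)} + K{\left(-3 \right)}\right) 5540 = \left(-4 - 5\right) \left(2 \left(-5\right)^{2} + 0\right) 5540 = - 9 \left(2 \cdot 25 + 0\right) 5540 = - 9 \left(50 + 0\right) 5540 = \left(-9\right) 50 \cdot 5540 = \left(-450\right) 5540 = -2493000$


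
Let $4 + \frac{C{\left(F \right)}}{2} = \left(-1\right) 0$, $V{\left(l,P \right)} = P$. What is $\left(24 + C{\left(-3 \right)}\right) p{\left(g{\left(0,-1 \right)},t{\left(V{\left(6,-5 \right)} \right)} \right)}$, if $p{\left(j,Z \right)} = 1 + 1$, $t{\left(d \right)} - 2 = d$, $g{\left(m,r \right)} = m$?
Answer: $32$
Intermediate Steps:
$t{\left(d \right)} = 2 + d$
$C{\left(F \right)} = -8$ ($C{\left(F \right)} = -8 + 2 \left(\left(-1\right) 0\right) = -8 + 2 \cdot 0 = -8 + 0 = -8$)
$p{\left(j,Z \right)} = 2$
$\left(24 + C{\left(-3 \right)}\right) p{\left(g{\left(0,-1 \right)},t{\left(V{\left(6,-5 \right)} \right)} \right)} = \left(24 - 8\right) 2 = 16 \cdot 2 = 32$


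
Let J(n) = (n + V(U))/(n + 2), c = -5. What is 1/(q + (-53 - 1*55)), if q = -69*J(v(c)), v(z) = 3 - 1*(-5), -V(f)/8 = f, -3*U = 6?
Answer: -5/1368 ≈ -0.0036550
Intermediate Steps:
U = -2 (U = -⅓*6 = -2)
V(f) = -8*f
v(z) = 8 (v(z) = 3 + 5 = 8)
J(n) = (16 + n)/(2 + n) (J(n) = (n - 8*(-2))/(n + 2) = (n + 16)/(2 + n) = (16 + n)/(2 + n))
q = -828/5 (q = -69*(16 + 8)/(2 + 8) = -69*24/10 = -69*12/5 = -828/5 ≈ -165.60)
1/(q + (-53 - 1*55)) = 1/(-828/5 + (-53 - 1*55)) = 1/(-828/5 + (-53 - 55)) = 1/(-828/5 - 108) = 1/(-1368/5) = -5/1368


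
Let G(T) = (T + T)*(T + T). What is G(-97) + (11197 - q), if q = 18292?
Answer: 30541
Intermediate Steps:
G(T) = 4*T² (G(T) = (2*T)*(2*T) = 4*T²)
G(-97) + (11197 - q) = 4*(-97)² + (11197 - 1*18292) = 4*9409 + (11197 - 18292) = 37636 - 7095 = 30541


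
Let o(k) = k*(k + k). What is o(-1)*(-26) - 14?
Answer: -66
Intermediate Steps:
o(k) = 2*k² (o(k) = k*(2*k) = 2*k²)
o(-1)*(-26) - 14 = (2*(-1)²)*(-26) - 14 = (2*1)*(-26) - 14 = 2*(-26) - 14 = -52 - 14 = -66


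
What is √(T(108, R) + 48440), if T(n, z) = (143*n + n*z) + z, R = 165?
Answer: √81869 ≈ 286.13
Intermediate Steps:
T(n, z) = z + 143*n + n*z
√(T(108, R) + 48440) = √((165 + 143*108 + 108*165) + 48440) = √((165 + 15444 + 17820) + 48440) = √(33429 + 48440) = √81869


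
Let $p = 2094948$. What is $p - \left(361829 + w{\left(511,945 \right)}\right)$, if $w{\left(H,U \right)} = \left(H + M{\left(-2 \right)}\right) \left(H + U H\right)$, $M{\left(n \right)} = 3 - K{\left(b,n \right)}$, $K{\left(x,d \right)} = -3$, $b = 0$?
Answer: $-248187783$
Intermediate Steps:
$M{\left(n \right)} = 6$ ($M{\left(n \right)} = 3 - -3 = 3 + 3 = 6$)
$w{\left(H,U \right)} = \left(6 + H\right) \left(H + H U\right)$ ($w{\left(H,U \right)} = \left(H + 6\right) \left(H + U H\right) = \left(6 + H\right) \left(H + H U\right)$)
$p - \left(361829 + w{\left(511,945 \right)}\right) = 2094948 - \left(361829 + 511 \left(6 + 511 + 6 \cdot 945 + 511 \cdot 945\right)\right) = 2094948 - \left(361829 + 511 \left(6 + 511 + 5670 + 482895\right)\right) = 2094948 - \left(361829 + 511 \cdot 489082\right) = 2094948 - \left(361829 + 249920902\right) = 2094948 - 250282731 = -248187783$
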